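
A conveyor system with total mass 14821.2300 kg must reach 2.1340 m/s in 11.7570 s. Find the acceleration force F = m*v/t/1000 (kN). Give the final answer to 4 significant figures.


F = 14821.2300 * 2.1340 / 11.7570 / 1000
F = 2.690 kN


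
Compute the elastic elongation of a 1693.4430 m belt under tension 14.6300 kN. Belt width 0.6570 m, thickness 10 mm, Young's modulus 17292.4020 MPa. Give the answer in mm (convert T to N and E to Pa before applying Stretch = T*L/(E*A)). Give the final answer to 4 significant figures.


A = 0.6570 * 0.01 = 0.00657 m^2
Stretch = 14.6300*1000 * 1693.4430 / (17292.4020e6 * 0.00657) * 1000
Stretch = 218.1 mm


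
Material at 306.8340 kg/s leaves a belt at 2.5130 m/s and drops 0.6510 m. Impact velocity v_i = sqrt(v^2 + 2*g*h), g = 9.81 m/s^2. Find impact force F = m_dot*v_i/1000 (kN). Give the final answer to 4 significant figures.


v_i = sqrt(2.5130^2 + 2*9.81*0.6510) = 4.36896 m/s
F = 306.8340 * 4.36896 / 1000
F = 1.341 kN


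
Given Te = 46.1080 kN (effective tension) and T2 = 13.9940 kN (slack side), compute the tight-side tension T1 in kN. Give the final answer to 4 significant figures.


T1 = Te + T2 = 46.1080 + 13.9940
T1 = 60.10 kN


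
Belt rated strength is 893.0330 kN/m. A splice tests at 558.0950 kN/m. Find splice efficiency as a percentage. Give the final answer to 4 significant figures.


Eff = 558.0950 / 893.0330 * 100
Eff = 62.49 %


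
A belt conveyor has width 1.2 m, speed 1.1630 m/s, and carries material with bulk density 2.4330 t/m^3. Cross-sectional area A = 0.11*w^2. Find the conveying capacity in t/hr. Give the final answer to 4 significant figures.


A = 0.11 * 1.2^2 = 0.1584 m^2
C = 0.1584 * 1.1630 * 2.4330 * 3600
C = 1614 t/hr


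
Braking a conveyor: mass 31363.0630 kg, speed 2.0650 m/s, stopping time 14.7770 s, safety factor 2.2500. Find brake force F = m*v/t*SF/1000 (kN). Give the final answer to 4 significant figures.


F = 31363.0630 * 2.0650 / 14.7770 * 2.2500 / 1000
F = 9.861 kN


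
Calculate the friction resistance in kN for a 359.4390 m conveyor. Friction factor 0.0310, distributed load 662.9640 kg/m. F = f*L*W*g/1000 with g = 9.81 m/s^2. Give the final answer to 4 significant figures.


F = 0.0310 * 359.4390 * 662.9640 * 9.81 / 1000
F = 72.47 kN


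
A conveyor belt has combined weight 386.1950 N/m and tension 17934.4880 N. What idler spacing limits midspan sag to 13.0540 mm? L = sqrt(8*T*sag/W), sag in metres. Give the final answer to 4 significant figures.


sag = 13.0540/1000 = 0.013054 m
L = sqrt(8 * 17934.4880 * 0.013054 / 386.1950)
L = 2.202 m


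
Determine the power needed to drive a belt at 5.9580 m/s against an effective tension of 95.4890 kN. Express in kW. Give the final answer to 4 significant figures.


P = Te * v = 95.4890 * 5.9580
P = 568.9 kW


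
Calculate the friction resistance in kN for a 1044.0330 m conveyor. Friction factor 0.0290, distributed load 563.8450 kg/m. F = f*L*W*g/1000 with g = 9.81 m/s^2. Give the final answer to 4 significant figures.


F = 0.0290 * 1044.0330 * 563.8450 * 9.81 / 1000
F = 167.5 kN


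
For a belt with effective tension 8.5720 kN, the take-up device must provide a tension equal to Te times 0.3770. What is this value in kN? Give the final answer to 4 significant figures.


T_tu = 8.5720 * 0.3770
T_tu = 3.232 kN


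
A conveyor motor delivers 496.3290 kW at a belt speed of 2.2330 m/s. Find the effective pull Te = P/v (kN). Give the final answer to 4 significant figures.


Te = P / v = 496.3290 / 2.2330
Te = 222.3 kN


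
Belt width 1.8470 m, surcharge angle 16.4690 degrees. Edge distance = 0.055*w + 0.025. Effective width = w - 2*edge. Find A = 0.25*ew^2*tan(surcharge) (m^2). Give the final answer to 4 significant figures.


edge = 0.055*1.8470 + 0.025 = 0.126585 m
ew = 1.8470 - 2*0.126585 = 1.59383 m
A = 0.25 * 1.59383^2 * tan(16.4690 deg)
A = 0.1877 m^2


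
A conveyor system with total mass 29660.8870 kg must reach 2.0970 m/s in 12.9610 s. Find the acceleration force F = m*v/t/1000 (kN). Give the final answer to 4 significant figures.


F = 29660.8870 * 2.0970 / 12.9610 / 1000
F = 4.799 kN


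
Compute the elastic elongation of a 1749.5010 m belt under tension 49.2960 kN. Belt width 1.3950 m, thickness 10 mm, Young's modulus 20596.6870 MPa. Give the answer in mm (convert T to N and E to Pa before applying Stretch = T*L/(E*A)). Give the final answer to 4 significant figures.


A = 1.3950 * 0.01 = 0.01395 m^2
Stretch = 49.2960*1000 * 1749.5010 / (20596.6870e6 * 0.01395) * 1000
Stretch = 300.2 mm


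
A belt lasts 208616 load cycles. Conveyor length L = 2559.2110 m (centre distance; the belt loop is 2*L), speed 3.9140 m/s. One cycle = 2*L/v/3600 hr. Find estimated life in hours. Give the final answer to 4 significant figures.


cycle_time = 2 * 2559.2110 / 3.9140 / 3600 = 0.363256 hr
life = 208616 * 0.363256 = 75780 hours


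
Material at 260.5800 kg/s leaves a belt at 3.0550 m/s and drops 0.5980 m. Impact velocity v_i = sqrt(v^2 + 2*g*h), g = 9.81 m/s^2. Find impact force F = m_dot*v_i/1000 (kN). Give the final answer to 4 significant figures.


v_i = sqrt(3.0550^2 + 2*9.81*0.5980) = 4.58975 m/s
F = 260.5800 * 4.58975 / 1000
F = 1.196 kN


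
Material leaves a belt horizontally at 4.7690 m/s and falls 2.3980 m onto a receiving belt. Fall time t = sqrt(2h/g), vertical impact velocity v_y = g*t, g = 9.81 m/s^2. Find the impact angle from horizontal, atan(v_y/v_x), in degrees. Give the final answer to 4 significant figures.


t = sqrt(2*2.3980/9.81) = 0.699206 s
v_y = 9.81 * 0.699206 = 6.85921 m/s
angle = atan(6.85921 / 4.7690) = 55.19 deg


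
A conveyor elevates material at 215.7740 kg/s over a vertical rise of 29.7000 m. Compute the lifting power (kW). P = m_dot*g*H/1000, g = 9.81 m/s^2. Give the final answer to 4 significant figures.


P = 215.7740 * 9.81 * 29.7000 / 1000
P = 62.87 kW


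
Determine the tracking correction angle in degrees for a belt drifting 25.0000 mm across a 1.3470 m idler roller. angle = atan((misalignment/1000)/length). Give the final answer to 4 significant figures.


misalign_m = 25.0000 / 1000 = 0.025000 m
angle = atan(0.025000 / 1.3470)
angle = 1.063 deg


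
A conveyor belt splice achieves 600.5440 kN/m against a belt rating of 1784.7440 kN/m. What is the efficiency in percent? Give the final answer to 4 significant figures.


Eff = 600.5440 / 1784.7440 * 100
Eff = 33.65 %


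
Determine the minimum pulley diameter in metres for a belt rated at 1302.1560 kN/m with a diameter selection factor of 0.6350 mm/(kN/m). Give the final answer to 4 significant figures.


D = 1302.1560 * 0.6350 / 1000
D = 0.8269 m


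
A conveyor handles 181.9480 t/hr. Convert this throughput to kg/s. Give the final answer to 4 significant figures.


m_dot = 181.9480 * 1000 / 3600
m_dot = 50.54 kg/s


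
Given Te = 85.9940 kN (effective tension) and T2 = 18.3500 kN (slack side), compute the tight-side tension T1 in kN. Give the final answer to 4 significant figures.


T1 = Te + T2 = 85.9940 + 18.3500
T1 = 104.3 kN


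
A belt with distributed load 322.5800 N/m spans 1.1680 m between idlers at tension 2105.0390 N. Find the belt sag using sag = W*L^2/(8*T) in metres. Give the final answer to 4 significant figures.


sag = 322.5800 * 1.1680^2 / (8 * 2105.0390)
sag = 0.02613 m


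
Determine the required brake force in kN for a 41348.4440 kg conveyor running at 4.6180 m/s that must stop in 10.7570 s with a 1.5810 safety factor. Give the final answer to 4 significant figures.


F = 41348.4440 * 4.6180 / 10.7570 * 1.5810 / 1000
F = 28.06 kN


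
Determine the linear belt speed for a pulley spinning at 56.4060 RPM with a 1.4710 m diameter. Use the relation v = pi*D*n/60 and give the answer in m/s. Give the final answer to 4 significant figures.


v = pi * 1.4710 * 56.4060 / 60
v = 4.344 m/s


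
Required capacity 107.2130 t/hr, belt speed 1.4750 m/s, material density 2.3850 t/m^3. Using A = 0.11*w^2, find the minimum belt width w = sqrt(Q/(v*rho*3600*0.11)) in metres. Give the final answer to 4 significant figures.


A_req = 107.2130 / (1.4750 * 2.3850 * 3600) = 0.00846573 m^2
w = sqrt(0.00846573 / 0.11)
w = 0.2774 m


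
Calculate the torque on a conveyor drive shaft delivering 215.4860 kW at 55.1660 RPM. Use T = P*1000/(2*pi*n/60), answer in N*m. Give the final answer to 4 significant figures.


omega = 2*pi*55.1660/60 = 5.77697 rad/s
T = 215.4860*1000 / 5.77697
T = 37300 N*m


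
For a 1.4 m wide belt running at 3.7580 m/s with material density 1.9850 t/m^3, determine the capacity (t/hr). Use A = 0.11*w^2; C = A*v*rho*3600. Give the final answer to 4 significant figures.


A = 0.11 * 1.4^2 = 0.2156 m^2
C = 0.2156 * 3.7580 * 1.9850 * 3600
C = 5790 t/hr


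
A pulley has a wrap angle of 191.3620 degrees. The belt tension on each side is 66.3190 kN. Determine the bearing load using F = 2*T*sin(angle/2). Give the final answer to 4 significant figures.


F = 2 * 66.3190 * sin(191.3620/2 deg)
F = 132.0 kN


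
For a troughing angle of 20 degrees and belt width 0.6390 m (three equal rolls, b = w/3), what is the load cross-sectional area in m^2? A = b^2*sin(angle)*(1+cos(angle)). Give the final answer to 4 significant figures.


b = 0.6390/3 = 0.213 m
A = 0.213^2 * sin(20 deg) * (1 + cos(20 deg))
A = 0.03010 m^2


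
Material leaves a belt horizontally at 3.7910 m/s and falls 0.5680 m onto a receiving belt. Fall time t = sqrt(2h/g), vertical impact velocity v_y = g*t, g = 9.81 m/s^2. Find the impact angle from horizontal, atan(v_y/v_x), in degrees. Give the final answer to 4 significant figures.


t = sqrt(2*0.5680/9.81) = 0.340294 s
v_y = 9.81 * 0.340294 = 3.33828 m/s
angle = atan(3.33828 / 3.7910) = 41.37 deg


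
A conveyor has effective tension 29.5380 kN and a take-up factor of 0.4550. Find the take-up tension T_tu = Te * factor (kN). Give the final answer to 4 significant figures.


T_tu = 29.5380 * 0.4550
T_tu = 13.44 kN


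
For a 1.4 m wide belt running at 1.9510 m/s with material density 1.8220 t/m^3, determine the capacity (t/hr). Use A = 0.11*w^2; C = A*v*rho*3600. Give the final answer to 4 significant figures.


A = 0.11 * 1.4^2 = 0.2156 m^2
C = 0.2156 * 1.9510 * 1.8220 * 3600
C = 2759 t/hr


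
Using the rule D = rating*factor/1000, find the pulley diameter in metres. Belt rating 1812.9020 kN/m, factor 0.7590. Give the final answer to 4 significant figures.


D = 1812.9020 * 0.7590 / 1000
D = 1.376 m


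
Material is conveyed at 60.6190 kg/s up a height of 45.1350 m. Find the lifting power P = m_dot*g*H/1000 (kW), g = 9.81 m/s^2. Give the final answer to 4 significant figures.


P = 60.6190 * 9.81 * 45.1350 / 1000
P = 26.84 kW


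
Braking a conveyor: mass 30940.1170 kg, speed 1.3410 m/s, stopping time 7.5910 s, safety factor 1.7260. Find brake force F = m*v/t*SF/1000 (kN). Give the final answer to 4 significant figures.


F = 30940.1170 * 1.3410 / 7.5910 * 1.7260 / 1000
F = 9.434 kN


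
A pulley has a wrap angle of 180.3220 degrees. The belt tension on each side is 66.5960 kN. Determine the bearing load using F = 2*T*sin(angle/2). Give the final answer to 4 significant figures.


F = 2 * 66.5960 * sin(180.3220/2 deg)
F = 133.2 kN


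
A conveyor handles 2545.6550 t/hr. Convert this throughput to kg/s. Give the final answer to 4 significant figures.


m_dot = 2545.6550 * 1000 / 3600
m_dot = 707.1 kg/s


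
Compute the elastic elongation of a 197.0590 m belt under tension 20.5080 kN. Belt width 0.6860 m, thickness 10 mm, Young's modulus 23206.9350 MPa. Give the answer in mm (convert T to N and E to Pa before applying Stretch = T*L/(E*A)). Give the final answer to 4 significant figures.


A = 0.6860 * 0.01 = 0.00686 m^2
Stretch = 20.5080*1000 * 197.0590 / (23206.9350e6 * 0.00686) * 1000
Stretch = 25.39 mm


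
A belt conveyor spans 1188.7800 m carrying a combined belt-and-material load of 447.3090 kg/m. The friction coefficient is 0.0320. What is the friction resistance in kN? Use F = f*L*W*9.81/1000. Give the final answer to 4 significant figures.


F = 0.0320 * 1188.7800 * 447.3090 * 9.81 / 1000
F = 166.9 kN


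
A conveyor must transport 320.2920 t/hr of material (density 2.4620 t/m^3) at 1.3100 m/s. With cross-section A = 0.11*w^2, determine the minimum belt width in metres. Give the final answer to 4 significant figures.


A_req = 320.2920 / (1.3100 * 2.4620 * 3600) = 0.0275857 m^2
w = sqrt(0.0275857 / 0.11)
w = 0.5008 m


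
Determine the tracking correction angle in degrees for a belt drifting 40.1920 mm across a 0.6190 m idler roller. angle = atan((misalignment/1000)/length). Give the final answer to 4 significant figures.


misalign_m = 40.1920 / 1000 = 0.040192 m
angle = atan(0.040192 / 0.6190)
angle = 3.715 deg


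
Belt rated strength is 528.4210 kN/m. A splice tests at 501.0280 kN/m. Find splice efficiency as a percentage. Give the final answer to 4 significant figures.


Eff = 501.0280 / 528.4210 * 100
Eff = 94.82 %


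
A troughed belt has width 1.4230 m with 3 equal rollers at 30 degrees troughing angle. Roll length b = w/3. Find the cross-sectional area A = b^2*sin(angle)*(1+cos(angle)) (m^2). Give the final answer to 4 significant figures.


b = 1.4230/3 = 0.474333 m
A = 0.474333^2 * sin(30 deg) * (1 + cos(30 deg))
A = 0.2099 m^2


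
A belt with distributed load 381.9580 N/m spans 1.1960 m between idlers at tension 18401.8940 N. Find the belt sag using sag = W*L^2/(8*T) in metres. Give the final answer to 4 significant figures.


sag = 381.9580 * 1.1960^2 / (8 * 18401.8940)
sag = 0.003711 m


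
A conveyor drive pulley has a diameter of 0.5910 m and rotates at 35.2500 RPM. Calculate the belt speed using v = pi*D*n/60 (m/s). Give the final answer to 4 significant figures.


v = pi * 0.5910 * 35.2500 / 60
v = 1.091 m/s


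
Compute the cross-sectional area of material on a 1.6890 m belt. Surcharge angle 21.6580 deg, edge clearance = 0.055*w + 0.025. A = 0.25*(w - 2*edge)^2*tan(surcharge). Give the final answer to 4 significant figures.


edge = 0.055*1.6890 + 0.025 = 0.117895 m
ew = 1.6890 - 2*0.117895 = 1.45321 m
A = 0.25 * 1.45321^2 * tan(21.6580 deg)
A = 0.2097 m^2


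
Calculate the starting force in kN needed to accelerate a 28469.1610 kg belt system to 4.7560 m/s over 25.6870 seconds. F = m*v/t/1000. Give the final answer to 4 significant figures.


F = 28469.1610 * 4.7560 / 25.6870 / 1000
F = 5.271 kN


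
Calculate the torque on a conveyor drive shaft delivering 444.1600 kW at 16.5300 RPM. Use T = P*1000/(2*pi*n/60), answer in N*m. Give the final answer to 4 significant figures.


omega = 2*pi*16.5300/60 = 1.73102 rad/s
T = 444.1600*1000 / 1.73102
T = 256600 N*m


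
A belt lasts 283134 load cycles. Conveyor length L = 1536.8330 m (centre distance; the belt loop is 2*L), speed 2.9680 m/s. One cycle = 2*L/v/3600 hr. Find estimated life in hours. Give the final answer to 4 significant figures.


cycle_time = 2 * 1536.8330 / 2.9680 / 3600 = 0.287667 hr
life = 283134 * 0.287667 = 81450 hours


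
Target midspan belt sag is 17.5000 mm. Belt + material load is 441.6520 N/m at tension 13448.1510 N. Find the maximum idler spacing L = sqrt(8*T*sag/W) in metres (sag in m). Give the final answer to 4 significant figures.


sag = 17.5000/1000 = 0.017500 m
L = sqrt(8 * 13448.1510 * 0.017500 / 441.6520)
L = 2.065 m


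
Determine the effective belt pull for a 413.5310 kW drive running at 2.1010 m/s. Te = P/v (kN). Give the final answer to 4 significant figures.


Te = P / v = 413.5310 / 2.1010
Te = 196.8 kN


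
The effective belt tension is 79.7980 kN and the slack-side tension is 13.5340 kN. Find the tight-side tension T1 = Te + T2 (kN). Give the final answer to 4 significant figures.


T1 = Te + T2 = 79.7980 + 13.5340
T1 = 93.33 kN


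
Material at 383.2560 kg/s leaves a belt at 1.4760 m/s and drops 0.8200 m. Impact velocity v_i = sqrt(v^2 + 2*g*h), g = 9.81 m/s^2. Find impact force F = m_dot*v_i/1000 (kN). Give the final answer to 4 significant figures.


v_i = sqrt(1.4760^2 + 2*9.81*0.8200) = 4.27399 m/s
F = 383.2560 * 4.27399 / 1000
F = 1.638 kN


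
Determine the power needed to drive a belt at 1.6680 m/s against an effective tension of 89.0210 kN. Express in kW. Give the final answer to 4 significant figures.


P = Te * v = 89.0210 * 1.6680
P = 148.5 kW


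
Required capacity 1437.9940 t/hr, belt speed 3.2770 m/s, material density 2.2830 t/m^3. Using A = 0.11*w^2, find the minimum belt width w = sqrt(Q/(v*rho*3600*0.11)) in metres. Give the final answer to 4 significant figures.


A_req = 1437.9940 / (3.2770 * 2.2830 * 3600) = 0.0533915 m^2
w = sqrt(0.0533915 / 0.11)
w = 0.6967 m


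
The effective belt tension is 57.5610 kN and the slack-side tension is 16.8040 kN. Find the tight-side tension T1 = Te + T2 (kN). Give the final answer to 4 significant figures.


T1 = Te + T2 = 57.5610 + 16.8040
T1 = 74.36 kN


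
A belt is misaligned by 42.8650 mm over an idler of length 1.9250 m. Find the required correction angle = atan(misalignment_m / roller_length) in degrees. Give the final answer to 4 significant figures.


misalign_m = 42.8650 / 1000 = 0.042865 m
angle = atan(0.042865 / 1.9250)
angle = 1.276 deg


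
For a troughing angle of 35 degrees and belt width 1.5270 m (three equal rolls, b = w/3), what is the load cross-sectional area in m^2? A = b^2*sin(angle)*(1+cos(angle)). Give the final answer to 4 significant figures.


b = 1.5270/3 = 0.509 m
A = 0.509^2 * sin(35 deg) * (1 + cos(35 deg))
A = 0.2703 m^2


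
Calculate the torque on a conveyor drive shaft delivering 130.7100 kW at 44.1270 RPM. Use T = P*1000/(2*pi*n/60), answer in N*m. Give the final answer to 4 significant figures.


omega = 2*pi*44.1270/60 = 4.62097 rad/s
T = 130.7100*1000 / 4.62097
T = 28290 N*m


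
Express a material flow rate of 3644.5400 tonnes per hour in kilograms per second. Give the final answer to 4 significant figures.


m_dot = 3644.5400 * 1000 / 3600
m_dot = 1012 kg/s


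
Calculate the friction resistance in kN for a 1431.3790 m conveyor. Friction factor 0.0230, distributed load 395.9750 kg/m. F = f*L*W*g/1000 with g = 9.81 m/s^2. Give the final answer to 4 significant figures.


F = 0.0230 * 1431.3790 * 395.9750 * 9.81 / 1000
F = 127.9 kN


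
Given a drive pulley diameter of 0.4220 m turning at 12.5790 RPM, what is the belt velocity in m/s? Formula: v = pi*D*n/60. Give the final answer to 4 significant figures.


v = pi * 0.4220 * 12.5790 / 60
v = 0.2779 m/s


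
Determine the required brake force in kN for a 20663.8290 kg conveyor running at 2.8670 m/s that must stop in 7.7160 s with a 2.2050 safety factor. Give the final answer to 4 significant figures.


F = 20663.8290 * 2.8670 / 7.7160 * 2.2050 / 1000
F = 16.93 kN


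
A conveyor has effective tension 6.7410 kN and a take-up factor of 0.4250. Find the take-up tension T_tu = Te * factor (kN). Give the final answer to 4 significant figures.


T_tu = 6.7410 * 0.4250
T_tu = 2.865 kN


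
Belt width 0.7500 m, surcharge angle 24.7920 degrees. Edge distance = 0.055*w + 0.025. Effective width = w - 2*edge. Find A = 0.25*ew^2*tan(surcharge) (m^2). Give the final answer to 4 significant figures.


edge = 0.055*0.7500 + 0.025 = 0.06625 m
ew = 0.7500 - 2*0.06625 = 0.6175 m
A = 0.25 * 0.6175^2 * tan(24.7920 deg)
A = 0.04403 m^2


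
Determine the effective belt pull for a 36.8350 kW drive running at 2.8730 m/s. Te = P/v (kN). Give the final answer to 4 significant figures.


Te = P / v = 36.8350 / 2.8730
Te = 12.82 kN


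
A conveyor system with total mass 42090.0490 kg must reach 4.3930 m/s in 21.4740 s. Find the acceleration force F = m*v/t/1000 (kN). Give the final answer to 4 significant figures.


F = 42090.0490 * 4.3930 / 21.4740 / 1000
F = 8.610 kN


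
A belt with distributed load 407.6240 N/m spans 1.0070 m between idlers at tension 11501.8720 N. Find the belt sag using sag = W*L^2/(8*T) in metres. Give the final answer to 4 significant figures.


sag = 407.6240 * 1.0070^2 / (8 * 11501.8720)
sag = 0.004492 m


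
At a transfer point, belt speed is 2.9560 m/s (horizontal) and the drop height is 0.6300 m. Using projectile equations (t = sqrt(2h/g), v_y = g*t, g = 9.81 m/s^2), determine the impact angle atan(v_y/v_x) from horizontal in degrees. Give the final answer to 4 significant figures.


t = sqrt(2*0.6300/9.81) = 0.358386 s
v_y = 9.81 * 0.358386 = 3.51577 m/s
angle = atan(3.51577 / 2.9560) = 49.94 deg


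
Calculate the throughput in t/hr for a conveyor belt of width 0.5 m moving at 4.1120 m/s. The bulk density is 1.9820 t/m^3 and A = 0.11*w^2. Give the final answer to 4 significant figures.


A = 0.11 * 0.5^2 = 0.0275 m^2
C = 0.0275 * 4.1120 * 1.9820 * 3600
C = 806.8 t/hr


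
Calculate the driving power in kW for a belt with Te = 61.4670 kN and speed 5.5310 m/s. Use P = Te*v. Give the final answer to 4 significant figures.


P = Te * v = 61.4670 * 5.5310
P = 340.0 kW


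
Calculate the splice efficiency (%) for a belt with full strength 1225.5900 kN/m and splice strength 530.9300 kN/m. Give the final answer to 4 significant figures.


Eff = 530.9300 / 1225.5900 * 100
Eff = 43.32 %


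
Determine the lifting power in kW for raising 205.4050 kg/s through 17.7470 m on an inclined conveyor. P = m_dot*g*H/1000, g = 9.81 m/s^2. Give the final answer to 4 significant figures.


P = 205.4050 * 9.81 * 17.7470 / 1000
P = 35.76 kW


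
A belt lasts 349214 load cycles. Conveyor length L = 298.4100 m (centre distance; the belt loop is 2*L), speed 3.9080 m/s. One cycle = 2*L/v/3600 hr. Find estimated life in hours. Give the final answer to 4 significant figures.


cycle_time = 2 * 298.4100 / 3.9080 / 3600 = 0.0424215 hr
life = 349214 * 0.0424215 = 14810 hours


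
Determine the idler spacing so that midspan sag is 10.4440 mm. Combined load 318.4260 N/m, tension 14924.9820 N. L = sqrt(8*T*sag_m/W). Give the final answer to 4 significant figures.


sag = 10.4440/1000 = 0.010444 m
L = sqrt(8 * 14924.9820 * 0.010444 / 318.4260)
L = 1.979 m


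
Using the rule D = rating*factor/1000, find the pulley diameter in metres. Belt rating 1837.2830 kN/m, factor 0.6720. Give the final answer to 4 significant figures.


D = 1837.2830 * 0.6720 / 1000
D = 1.235 m


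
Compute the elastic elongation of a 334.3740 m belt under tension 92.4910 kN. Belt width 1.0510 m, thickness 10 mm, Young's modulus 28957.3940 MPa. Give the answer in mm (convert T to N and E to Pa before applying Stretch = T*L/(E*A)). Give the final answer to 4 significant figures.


A = 1.0510 * 0.01 = 0.01051 m^2
Stretch = 92.4910*1000 * 334.3740 / (28957.3940e6 * 0.01051) * 1000
Stretch = 101.6 mm


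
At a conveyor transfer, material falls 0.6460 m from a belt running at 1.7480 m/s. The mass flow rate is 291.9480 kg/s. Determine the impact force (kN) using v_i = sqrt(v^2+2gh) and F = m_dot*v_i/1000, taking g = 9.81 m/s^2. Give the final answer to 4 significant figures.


v_i = sqrt(1.7480^2 + 2*9.81*0.6460) = 3.96611 m/s
F = 291.9480 * 3.96611 / 1000
F = 1.158 kN


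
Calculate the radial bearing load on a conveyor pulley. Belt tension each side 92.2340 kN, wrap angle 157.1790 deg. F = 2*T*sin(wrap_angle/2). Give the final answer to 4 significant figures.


F = 2 * 92.2340 * sin(157.1790/2 deg)
F = 180.8 kN


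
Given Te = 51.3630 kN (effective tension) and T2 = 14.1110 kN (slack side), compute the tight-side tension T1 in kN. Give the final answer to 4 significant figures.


T1 = Te + T2 = 51.3630 + 14.1110
T1 = 65.47 kN


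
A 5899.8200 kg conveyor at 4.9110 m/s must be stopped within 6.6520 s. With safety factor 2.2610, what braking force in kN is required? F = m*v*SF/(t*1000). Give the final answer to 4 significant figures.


F = 5899.8200 * 4.9110 / 6.6520 * 2.2610 / 1000
F = 9.848 kN


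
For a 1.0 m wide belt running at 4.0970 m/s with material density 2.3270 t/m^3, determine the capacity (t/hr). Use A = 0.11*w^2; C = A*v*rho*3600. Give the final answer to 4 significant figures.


A = 0.11 * 1.0^2 = 0.11 m^2
C = 0.11 * 4.0970 * 2.3270 * 3600
C = 3775 t/hr


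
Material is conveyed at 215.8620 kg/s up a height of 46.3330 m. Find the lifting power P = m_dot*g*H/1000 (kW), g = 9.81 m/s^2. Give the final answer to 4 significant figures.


P = 215.8620 * 9.81 * 46.3330 / 1000
P = 98.12 kW


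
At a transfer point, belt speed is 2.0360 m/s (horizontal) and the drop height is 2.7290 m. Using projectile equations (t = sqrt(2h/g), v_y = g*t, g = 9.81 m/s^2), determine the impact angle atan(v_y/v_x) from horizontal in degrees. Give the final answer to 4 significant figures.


t = sqrt(2*2.7290/9.81) = 0.745903 s
v_y = 9.81 * 0.745903 = 7.31731 m/s
angle = atan(7.31731 / 2.0360) = 74.45 deg


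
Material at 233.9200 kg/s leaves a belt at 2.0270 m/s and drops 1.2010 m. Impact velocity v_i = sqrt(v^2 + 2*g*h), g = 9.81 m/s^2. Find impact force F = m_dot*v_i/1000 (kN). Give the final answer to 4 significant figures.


v_i = sqrt(2.0270^2 + 2*9.81*1.2010) = 5.26045 m/s
F = 233.9200 * 5.26045 / 1000
F = 1.231 kN


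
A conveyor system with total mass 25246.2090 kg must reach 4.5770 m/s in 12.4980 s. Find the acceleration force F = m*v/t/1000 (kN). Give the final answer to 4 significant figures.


F = 25246.2090 * 4.5770 / 12.4980 / 1000
F = 9.246 kN


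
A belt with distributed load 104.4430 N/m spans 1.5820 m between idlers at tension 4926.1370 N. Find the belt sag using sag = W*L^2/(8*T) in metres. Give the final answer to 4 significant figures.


sag = 104.4430 * 1.5820^2 / (8 * 4926.1370)
sag = 0.006633 m


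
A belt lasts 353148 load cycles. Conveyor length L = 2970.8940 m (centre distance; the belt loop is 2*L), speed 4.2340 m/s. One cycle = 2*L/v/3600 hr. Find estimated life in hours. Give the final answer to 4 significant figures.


cycle_time = 2 * 2970.8940 / 4.2340 / 3600 = 0.38982 hr
life = 353148 * 0.38982 = 137700 hours


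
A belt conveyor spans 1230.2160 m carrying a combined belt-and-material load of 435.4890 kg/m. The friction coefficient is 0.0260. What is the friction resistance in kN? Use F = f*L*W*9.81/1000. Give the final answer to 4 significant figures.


F = 0.0260 * 1230.2160 * 435.4890 * 9.81 / 1000
F = 136.6 kN


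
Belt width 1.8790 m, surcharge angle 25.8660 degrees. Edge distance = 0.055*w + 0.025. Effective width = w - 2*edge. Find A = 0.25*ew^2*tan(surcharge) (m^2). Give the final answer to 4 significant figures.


edge = 0.055*1.8790 + 0.025 = 0.128345 m
ew = 1.8790 - 2*0.128345 = 1.62231 m
A = 0.25 * 1.62231^2 * tan(25.8660 deg)
A = 0.3190 m^2


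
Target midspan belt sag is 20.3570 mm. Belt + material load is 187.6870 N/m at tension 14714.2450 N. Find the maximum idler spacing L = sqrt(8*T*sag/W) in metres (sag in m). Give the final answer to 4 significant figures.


sag = 20.3570/1000 = 0.020357 m
L = sqrt(8 * 14714.2450 * 0.020357 / 187.6870)
L = 3.573 m


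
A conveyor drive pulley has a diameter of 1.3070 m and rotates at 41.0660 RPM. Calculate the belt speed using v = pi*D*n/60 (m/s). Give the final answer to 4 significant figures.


v = pi * 1.3070 * 41.0660 / 60
v = 2.810 m/s


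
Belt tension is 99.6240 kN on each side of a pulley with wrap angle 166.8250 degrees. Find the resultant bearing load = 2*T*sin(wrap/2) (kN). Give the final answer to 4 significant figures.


F = 2 * 99.6240 * sin(166.8250/2 deg)
F = 197.9 kN


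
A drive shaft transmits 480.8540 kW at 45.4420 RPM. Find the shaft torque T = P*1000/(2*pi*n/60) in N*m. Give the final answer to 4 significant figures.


omega = 2*pi*45.4420/60 = 4.75868 rad/s
T = 480.8540*1000 / 4.75868
T = 101000 N*m


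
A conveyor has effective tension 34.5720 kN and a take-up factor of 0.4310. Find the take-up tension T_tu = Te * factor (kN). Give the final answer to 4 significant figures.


T_tu = 34.5720 * 0.4310
T_tu = 14.90 kN


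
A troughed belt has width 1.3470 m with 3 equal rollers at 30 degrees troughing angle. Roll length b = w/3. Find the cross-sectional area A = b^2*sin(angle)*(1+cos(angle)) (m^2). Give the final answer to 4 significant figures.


b = 1.3470/3 = 0.449 m
A = 0.449^2 * sin(30 deg) * (1 + cos(30 deg))
A = 0.1881 m^2


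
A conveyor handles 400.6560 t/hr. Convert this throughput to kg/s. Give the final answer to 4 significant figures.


m_dot = 400.6560 * 1000 / 3600
m_dot = 111.3 kg/s


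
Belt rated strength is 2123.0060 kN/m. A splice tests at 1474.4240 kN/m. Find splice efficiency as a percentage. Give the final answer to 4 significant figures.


Eff = 1474.4240 / 2123.0060 * 100
Eff = 69.45 %


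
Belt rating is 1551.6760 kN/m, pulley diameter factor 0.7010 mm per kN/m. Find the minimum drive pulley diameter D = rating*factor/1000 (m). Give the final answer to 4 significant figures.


D = 1551.6760 * 0.7010 / 1000
D = 1.088 m


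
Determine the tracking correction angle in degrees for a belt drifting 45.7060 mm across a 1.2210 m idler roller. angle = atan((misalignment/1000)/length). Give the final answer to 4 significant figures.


misalign_m = 45.7060 / 1000 = 0.045706 m
angle = atan(0.045706 / 1.2210)
angle = 2.144 deg


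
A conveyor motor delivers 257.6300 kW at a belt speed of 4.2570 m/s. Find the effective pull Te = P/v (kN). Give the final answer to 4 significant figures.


Te = P / v = 257.6300 / 4.2570
Te = 60.52 kN


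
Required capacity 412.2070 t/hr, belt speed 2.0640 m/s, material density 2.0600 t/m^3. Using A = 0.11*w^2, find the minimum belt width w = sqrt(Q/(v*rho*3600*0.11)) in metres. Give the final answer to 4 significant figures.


A_req = 412.2070 / (2.0640 * 2.0600 * 3600) = 0.02693 m^2
w = sqrt(0.02693 / 0.11)
w = 0.4948 m


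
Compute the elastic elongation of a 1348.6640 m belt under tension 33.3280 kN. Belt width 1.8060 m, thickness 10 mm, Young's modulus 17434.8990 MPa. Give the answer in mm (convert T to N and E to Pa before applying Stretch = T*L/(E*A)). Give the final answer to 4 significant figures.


A = 1.8060 * 0.01 = 0.01806 m^2
Stretch = 33.3280*1000 * 1348.6640 / (17434.8990e6 * 0.01806) * 1000
Stretch = 142.7 mm


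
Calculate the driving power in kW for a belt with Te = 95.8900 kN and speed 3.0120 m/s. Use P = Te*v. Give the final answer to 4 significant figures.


P = Te * v = 95.8900 * 3.0120
P = 288.8 kW


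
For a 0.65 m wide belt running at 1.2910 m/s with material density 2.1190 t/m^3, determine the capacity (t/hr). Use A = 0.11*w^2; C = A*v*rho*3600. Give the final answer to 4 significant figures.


A = 0.11 * 0.65^2 = 0.046475 m^2
C = 0.046475 * 1.2910 * 2.1190 * 3600
C = 457.7 t/hr


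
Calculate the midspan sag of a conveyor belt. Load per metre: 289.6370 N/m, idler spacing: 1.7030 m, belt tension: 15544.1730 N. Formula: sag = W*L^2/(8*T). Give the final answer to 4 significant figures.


sag = 289.6370 * 1.7030^2 / (8 * 15544.1730)
sag = 0.006755 m


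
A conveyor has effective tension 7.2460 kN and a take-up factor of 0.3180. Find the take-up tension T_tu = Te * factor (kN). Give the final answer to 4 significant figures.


T_tu = 7.2460 * 0.3180
T_tu = 2.304 kN


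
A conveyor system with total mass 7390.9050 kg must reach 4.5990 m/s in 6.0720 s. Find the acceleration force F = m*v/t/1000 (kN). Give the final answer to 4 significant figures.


F = 7390.9050 * 4.5990 / 6.0720 / 1000
F = 5.598 kN


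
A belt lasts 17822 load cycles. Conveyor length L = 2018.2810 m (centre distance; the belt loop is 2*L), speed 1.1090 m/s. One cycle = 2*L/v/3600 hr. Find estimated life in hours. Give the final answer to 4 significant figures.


cycle_time = 2 * 2018.2810 / 1.1090 / 3600 = 1.01106 hr
life = 17822 * 1.01106 = 18020 hours


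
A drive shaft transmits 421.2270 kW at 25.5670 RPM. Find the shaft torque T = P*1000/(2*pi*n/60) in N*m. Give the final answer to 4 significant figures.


omega = 2*pi*25.5670/60 = 2.67737 rad/s
T = 421.2270*1000 / 2.67737
T = 157300 N*m


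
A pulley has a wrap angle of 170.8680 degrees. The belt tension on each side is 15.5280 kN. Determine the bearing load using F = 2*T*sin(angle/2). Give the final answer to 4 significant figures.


F = 2 * 15.5280 * sin(170.8680/2 deg)
F = 30.96 kN


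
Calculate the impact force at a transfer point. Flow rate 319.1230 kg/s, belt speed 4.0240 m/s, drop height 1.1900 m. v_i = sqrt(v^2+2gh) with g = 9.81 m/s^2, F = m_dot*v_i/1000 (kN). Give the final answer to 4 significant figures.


v_i = sqrt(4.0240^2 + 2*9.81*1.1900) = 6.28811 m/s
F = 319.1230 * 6.28811 / 1000
F = 2.007 kN


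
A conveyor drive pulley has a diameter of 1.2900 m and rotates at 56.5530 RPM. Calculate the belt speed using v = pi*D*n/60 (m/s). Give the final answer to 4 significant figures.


v = pi * 1.2900 * 56.5530 / 60
v = 3.820 m/s


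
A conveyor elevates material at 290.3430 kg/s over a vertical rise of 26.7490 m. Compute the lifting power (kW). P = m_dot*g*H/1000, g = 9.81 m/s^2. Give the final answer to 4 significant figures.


P = 290.3430 * 9.81 * 26.7490 / 1000
P = 76.19 kW


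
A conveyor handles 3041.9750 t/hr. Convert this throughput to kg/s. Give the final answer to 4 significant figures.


m_dot = 3041.9750 * 1000 / 3600
m_dot = 845.0 kg/s


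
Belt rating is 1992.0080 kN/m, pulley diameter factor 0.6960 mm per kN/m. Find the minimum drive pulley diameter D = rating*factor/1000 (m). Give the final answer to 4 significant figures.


D = 1992.0080 * 0.6960 / 1000
D = 1.386 m


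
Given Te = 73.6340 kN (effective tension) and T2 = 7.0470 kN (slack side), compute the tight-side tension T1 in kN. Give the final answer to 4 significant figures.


T1 = Te + T2 = 73.6340 + 7.0470
T1 = 80.68 kN


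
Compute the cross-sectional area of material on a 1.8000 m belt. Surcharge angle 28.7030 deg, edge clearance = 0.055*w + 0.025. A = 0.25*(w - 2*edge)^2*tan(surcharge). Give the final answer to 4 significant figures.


edge = 0.055*1.8000 + 0.025 = 0.124 m
ew = 1.8000 - 2*0.124 = 1.552 m
A = 0.25 * 1.552^2 * tan(28.7030 deg)
A = 0.3297 m^2


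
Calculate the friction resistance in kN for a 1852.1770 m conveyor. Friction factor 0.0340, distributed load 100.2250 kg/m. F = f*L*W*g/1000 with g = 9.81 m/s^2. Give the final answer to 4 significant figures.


F = 0.0340 * 1852.1770 * 100.2250 * 9.81 / 1000
F = 61.92 kN


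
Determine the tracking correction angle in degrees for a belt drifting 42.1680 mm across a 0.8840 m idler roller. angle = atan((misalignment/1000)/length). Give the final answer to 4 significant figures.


misalign_m = 42.1680 / 1000 = 0.042168 m
angle = atan(0.042168 / 0.8840)
angle = 2.731 deg


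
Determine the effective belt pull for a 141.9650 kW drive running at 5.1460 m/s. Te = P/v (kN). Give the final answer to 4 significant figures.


Te = P / v = 141.9650 / 5.1460
Te = 27.59 kN


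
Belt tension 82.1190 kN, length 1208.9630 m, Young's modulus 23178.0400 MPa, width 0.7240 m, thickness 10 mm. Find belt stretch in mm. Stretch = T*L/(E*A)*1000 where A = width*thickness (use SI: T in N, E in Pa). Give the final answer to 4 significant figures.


A = 0.7240 * 0.01 = 0.00724 m^2
Stretch = 82.1190*1000 * 1208.9630 / (23178.0400e6 * 0.00724) * 1000
Stretch = 591.6 mm


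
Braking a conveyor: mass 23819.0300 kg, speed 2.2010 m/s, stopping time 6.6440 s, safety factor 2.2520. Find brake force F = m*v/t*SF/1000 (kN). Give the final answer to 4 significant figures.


F = 23819.0300 * 2.2010 / 6.6440 * 2.2520 / 1000
F = 17.77 kN


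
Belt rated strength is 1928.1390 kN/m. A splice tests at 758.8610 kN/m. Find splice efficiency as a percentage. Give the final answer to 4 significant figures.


Eff = 758.8610 / 1928.1390 * 100
Eff = 39.36 %


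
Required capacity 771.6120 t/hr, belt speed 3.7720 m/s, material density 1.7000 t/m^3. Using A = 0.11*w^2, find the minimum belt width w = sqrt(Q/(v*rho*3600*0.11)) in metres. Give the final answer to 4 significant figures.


A_req = 771.6120 / (3.7720 * 1.7000 * 3600) = 0.0334253 m^2
w = sqrt(0.0334253 / 0.11)
w = 0.5512 m


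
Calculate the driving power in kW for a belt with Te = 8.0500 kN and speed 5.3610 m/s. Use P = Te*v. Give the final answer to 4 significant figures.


P = Te * v = 8.0500 * 5.3610
P = 43.16 kW


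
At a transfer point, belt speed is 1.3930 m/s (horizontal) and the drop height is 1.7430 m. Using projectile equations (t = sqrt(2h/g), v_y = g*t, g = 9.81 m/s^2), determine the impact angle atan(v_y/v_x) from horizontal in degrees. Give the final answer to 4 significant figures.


t = sqrt(2*1.7430/9.81) = 0.596114 s
v_y = 9.81 * 0.596114 = 5.84788 m/s
angle = atan(5.84788 / 1.3930) = 76.60 deg


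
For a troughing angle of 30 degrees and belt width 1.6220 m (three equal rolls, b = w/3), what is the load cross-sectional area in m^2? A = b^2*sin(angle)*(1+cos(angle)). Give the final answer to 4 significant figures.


b = 1.6220/3 = 0.540667 m
A = 0.540667^2 * sin(30 deg) * (1 + cos(30 deg))
A = 0.2727 m^2


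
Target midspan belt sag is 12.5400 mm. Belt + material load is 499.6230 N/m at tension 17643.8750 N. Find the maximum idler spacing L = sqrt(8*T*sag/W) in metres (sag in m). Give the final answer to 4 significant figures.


sag = 12.5400/1000 = 0.012540 m
L = sqrt(8 * 17643.8750 * 0.012540 / 499.6230)
L = 1.882 m


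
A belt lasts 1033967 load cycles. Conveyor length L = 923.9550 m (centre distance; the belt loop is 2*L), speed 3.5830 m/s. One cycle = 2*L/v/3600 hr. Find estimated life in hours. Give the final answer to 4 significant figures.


cycle_time = 2 * 923.9550 / 3.5830 / 3600 = 0.143262 hr
life = 1033967 * 0.143262 = 148100 hours


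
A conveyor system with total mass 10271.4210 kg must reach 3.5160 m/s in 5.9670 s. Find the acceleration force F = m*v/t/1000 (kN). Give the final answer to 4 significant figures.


F = 10271.4210 * 3.5160 / 5.9670 / 1000
F = 6.052 kN


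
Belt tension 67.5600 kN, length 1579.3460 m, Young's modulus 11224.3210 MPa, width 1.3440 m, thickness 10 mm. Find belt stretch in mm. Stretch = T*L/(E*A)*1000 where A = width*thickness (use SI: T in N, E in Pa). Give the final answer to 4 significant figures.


A = 1.3440 * 0.01 = 0.01344 m^2
Stretch = 67.5600*1000 * 1579.3460 / (11224.3210e6 * 0.01344) * 1000
Stretch = 707.3 mm


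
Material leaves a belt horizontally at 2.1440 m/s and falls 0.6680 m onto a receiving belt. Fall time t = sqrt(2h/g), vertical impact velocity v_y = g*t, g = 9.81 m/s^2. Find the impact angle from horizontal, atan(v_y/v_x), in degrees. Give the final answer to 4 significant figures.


t = sqrt(2*0.6680/9.81) = 0.369036 s
v_y = 9.81 * 0.369036 = 3.62024 m/s
angle = atan(3.62024 / 2.1440) = 59.36 deg


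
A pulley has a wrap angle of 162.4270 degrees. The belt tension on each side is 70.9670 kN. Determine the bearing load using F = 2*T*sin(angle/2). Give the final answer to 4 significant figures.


F = 2 * 70.9670 * sin(162.4270/2 deg)
F = 140.3 kN


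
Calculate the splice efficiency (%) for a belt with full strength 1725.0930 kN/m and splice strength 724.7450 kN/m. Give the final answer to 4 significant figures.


Eff = 724.7450 / 1725.0930 * 100
Eff = 42.01 %


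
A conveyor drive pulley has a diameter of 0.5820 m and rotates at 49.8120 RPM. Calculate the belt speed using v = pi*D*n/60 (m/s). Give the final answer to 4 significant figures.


v = pi * 0.5820 * 49.8120 / 60
v = 1.518 m/s


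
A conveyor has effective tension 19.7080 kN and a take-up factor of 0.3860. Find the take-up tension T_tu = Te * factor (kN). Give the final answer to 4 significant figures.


T_tu = 19.7080 * 0.3860
T_tu = 7.607 kN


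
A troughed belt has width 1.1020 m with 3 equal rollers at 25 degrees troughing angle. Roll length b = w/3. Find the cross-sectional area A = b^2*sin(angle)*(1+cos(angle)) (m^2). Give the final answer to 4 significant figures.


b = 1.1020/3 = 0.367333 m
A = 0.367333^2 * sin(25 deg) * (1 + cos(25 deg))
A = 0.1087 m^2
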